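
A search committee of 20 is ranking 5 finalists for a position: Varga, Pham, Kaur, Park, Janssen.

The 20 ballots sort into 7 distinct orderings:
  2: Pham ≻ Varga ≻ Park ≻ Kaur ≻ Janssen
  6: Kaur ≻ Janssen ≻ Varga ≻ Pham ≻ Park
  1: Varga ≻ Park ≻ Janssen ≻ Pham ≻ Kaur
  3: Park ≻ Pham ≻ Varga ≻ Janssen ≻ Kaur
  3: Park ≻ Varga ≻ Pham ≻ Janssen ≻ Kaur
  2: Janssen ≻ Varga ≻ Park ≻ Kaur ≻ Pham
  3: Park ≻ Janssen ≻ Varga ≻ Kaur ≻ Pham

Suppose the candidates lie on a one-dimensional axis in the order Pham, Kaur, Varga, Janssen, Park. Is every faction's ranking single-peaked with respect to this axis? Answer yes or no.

Axis positions: Pham=1, Kaur=2, Varga=3, Janssen=4, Park=5.
Faction 1: ranking walks positions 1-3-5-2-4; Varga is ranked above Kaur even though Kaur lies between Varga and the peak Pham on the axis — preferences dip and rise again. Not single-peaked.
Faction 2: ranking walks positions 2-4-3-1-5; Janssen is ranked above Varga even though Varga lies between Janssen and the peak Kaur on the axis — preferences dip and rise again. Not single-peaked.
Faction 3: ranking walks positions 3-5-4-1-2; Park is ranked above Janssen even though Janssen lies between Park and the peak Varga on the axis — preferences dip and rise again. Not single-peaked.
Faction 4: ranking walks positions 5-1-3-4-2; Pham is ranked above Janssen even though Janssen lies between Pham and the peak Park on the axis — preferences dip and rise again. Not single-peaked.
Faction 5: ranking walks positions 5-3-1-4-2; Varga is ranked above Janssen even though Janssen lies between Varga and the peak Park on the axis — preferences dip and rise again. Not single-peaked.
Faction 6 (peak Janssen at position 4): ranking walks positions 4-3-5-2-1, expanding outward from the peak — single-peaked.
Faction 7 (peak Park at position 5): ranking walks positions 5-4-3-2-1, expanding outward from the peak — single-peaked.
Faction 1 violates single-peakedness, so the profile is not single-peaked on this axis.

no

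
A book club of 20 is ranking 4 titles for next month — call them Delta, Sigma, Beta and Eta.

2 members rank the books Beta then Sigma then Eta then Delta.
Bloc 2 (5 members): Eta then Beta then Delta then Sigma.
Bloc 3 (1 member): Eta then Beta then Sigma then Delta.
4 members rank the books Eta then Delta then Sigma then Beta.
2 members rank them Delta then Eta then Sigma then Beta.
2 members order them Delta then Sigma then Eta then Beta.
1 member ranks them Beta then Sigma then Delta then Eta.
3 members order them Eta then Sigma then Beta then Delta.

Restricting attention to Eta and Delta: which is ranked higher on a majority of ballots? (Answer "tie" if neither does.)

Eta

Ballots ranking Eta above Delta: 2 + 5 + 1 + 4 + 3 = 15.
Ballots ranking Delta above Eta: 20 − 15 = 5.
Eta wins the head-to-head 15–5.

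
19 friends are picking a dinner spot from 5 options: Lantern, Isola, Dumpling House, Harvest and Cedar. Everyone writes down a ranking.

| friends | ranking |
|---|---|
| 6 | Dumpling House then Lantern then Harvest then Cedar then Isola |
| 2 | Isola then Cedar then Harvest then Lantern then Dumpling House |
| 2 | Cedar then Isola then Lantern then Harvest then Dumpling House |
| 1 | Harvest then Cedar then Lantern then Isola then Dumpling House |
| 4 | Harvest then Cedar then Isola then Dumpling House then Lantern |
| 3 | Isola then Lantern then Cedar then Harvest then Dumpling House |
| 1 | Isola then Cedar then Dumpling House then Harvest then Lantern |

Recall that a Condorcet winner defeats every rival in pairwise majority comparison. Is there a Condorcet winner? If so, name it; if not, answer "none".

Pairwise majorities:
Lantern vs Isola: Lantern preferred on 6+1 = 7 ballots; Isola wins 12–7.
Lantern vs Dumpling House: Lantern preferred on 2+2+1+3 = 8 ballots; Dumpling House wins 11–8.
Lantern vs Harvest: Lantern preferred on 6+2+3 = 11 ballots; Lantern wins 11–8.
Lantern vs Cedar: Lantern is ranked higher on 6+3 = 9 ballots, Cedar on 10. Cedar wins 10–9.
Isola vs Dumpling House: Isola preferred on 2+2+1+4+3+1 = 13 ballots; Isola wins 13–6.
Isola vs Harvest: 8 to 11, Harvest.
Isola vs Cedar: Isola preferred on 2+3+1 = 6 ballots; Cedar wins 13–6.
Dumpling House vs Harvest: Dumpling House preferred on 6+1 = 7 ballots; Harvest wins 12–7.
Dumpling House vs Cedar: Dumpling House is ranked higher on 6 ballots, Cedar on 13. Cedar wins 13–6.
Harvest vs Cedar: Harvest is ranked higher on 6+1+4 = 11 ballots, Cedar on 8. Harvest wins 11–8.
No restaurant is unbeaten: Lantern loses to Isola; Isola loses to Harvest; Dumpling House loses to Isola; Harvest loses to Lantern; Cedar loses to Harvest. In particular Lantern > Harvest > Isola > Lantern is a majority cycle — no Condorcet winner exists.

none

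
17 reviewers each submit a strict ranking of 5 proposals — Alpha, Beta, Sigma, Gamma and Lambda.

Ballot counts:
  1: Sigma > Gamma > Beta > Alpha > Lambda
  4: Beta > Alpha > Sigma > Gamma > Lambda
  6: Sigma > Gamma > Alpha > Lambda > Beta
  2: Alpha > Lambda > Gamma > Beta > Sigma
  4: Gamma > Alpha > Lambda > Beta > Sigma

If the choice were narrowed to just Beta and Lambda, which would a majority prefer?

Ballots ranking Beta above Lambda: 1 + 4 = 5.
Ballots ranking Lambda above Beta: 17 − 5 = 12.
Lambda wins the head-to-head 12–5.

Lambda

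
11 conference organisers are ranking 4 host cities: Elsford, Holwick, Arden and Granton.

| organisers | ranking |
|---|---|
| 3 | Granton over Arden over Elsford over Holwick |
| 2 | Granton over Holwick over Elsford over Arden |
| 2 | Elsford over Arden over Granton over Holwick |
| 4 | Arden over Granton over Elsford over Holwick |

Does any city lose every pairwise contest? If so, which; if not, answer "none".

Holwick

Pairwise majorities:
Elsford vs Holwick: 3+2+4 = 9 for Elsford, 2 for Holwick — Elsford by 9–2.
Elsford vs Arden: 2+2 = 4 for Elsford, 7 for Arden — Arden by 7–4.
Elsford vs Granton: Granton wins 9–2.
Holwick vs Arden: 2 to 9, Arden.
Holwick vs Granton: Holwick is ranked higher on 0 ballots, Granton on 11. Granton wins 11–0.
Arden–Granton: Arden 6–5.
Holwick loses to every other city — it is the Condorcet loser.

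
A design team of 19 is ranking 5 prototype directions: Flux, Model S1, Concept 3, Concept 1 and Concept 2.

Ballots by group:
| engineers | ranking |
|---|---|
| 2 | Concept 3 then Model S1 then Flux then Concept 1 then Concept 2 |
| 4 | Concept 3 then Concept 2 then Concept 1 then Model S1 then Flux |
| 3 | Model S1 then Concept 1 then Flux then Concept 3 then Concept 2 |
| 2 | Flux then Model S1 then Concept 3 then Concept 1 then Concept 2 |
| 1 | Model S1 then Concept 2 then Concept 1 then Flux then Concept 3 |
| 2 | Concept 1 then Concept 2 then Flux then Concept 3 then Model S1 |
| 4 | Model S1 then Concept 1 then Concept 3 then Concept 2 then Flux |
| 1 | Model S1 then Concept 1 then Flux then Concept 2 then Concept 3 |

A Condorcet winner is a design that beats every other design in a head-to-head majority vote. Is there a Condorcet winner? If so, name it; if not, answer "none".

Check each pair by majority over 19 ballots:
Flux vs Model S1: Model S1 wins 15–4.
Flux–Concept 3: Concept 3 10–9.
Flux vs Concept 1: Concept 1 wins 15–4.
Flux–Concept 2: Concept 2 11–8.
Model S1 vs Concept 3: Model S1, 11–8.
Model S1 vs Concept 1: Model S1, 13–6.
Model S1 vs Concept 2: Model S1 wins 13–6.
Concept 3–Concept 1: Concept 1 11–8.
Concept 3–Concept 2: Concept 3 15–4.
Concept 1 vs Concept 2: Concept 1, 14–5.
Only Model S1 has no losses; Model S1 is the Condorcet winner.

Model S1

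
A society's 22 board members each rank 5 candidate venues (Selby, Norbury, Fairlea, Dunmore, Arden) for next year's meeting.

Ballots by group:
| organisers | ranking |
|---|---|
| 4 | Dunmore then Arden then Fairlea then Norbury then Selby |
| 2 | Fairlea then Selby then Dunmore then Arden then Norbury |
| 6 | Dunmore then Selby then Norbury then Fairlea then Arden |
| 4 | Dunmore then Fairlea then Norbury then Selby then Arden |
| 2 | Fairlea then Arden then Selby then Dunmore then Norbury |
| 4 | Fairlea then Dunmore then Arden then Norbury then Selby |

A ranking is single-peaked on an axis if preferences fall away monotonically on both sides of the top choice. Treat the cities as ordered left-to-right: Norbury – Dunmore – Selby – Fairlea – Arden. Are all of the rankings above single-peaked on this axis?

Axis positions: Norbury=1, Dunmore=2, Selby=3, Fairlea=4, Arden=5.
Group 1: ranking walks positions 2-5-4-1-3; Arden is ranked above Selby even though Selby lies between Arden and the peak Dunmore on the axis — preferences dip and rise again. Not single-peaked.
Group 2 (peak Fairlea at position 4): ranking walks positions 4-3-2-5-1, expanding outward from the peak — single-peaked.
Group 3 (peak Dunmore at position 2): ranking walks positions 2-3-1-4-5, expanding outward from the peak — single-peaked.
Group 4: ranking walks positions 2-4-1-3-5; Fairlea is ranked above Selby even though Selby lies between Fairlea and the peak Dunmore on the axis — preferences dip and rise again. Not single-peaked.
Group 5 (peak Fairlea at position 4): ranking walks positions 4-5-3-2-1, expanding outward from the peak — single-peaked.
Group 6: ranking walks positions 4-2-5-1-3; Dunmore is ranked above Selby even though Selby lies between Dunmore and the peak Fairlea on the axis — preferences dip and rise again. Not single-peaked.
Group 1 violates single-peakedness, so the profile is not single-peaked on this axis.

no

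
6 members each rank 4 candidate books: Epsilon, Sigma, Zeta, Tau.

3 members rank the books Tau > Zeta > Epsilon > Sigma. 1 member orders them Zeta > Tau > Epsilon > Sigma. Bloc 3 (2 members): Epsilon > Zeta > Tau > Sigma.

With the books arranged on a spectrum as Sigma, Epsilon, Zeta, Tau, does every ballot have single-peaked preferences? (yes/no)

yes

Axis positions: Sigma=1, Epsilon=2, Zeta=3, Tau=4.
Bloc 1 (peak Tau at position 4): ranking walks positions 4-3-2-1, expanding outward from the peak — single-peaked.
Bloc 2 (peak Zeta at position 3): ranking walks positions 3-4-2-1, expanding outward from the peak — single-peaked.
Bloc 3 (peak Epsilon at position 2): ranking walks positions 2-3-4-1, expanding outward from the peak — single-peaked.
Every ranking is single-peaked on this axis.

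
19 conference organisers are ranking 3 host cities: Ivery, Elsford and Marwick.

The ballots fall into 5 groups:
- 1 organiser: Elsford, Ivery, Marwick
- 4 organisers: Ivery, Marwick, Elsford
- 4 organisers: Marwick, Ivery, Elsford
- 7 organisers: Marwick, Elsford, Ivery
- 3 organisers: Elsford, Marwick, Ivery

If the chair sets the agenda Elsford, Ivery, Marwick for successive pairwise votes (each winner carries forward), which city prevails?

Marwick

Round 1: Elsford vs Ivery — 11–8, Elsford advances.
Round 2: Elsford vs Marwick — 4–15, Marwick advances.
The agenda winner is Marwick.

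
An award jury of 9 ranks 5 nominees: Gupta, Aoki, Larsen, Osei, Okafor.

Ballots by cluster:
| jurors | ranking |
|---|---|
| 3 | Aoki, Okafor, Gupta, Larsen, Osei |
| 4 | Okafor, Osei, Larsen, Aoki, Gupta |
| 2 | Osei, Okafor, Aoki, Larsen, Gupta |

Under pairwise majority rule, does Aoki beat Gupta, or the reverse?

Aoki

Ballots ranking Aoki above Gupta: 3 + 4 + 2 = 9.
Ballots ranking Gupta above Aoki: 9 − 9 = 0.
Aoki wins the head-to-head 9–0.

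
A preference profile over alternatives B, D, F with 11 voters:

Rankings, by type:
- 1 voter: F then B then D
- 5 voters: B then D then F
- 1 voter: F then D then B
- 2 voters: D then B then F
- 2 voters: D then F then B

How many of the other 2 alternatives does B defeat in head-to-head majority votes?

2

B against each rival (11 voters):
B vs D: 6 to 5, B.
B vs F: B, 7–4.
B beats D, F — 2 pairwise wins.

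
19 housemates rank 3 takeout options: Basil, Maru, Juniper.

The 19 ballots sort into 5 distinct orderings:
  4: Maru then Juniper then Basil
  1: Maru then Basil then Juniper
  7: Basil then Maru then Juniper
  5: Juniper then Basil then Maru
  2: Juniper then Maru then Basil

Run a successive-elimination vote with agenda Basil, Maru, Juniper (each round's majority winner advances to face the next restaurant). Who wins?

Round 1: Basil vs Maru — 12–7, Basil advances.
Round 2: Basil vs Juniper — 8–11, Juniper advances.
The agenda winner is Juniper.

Juniper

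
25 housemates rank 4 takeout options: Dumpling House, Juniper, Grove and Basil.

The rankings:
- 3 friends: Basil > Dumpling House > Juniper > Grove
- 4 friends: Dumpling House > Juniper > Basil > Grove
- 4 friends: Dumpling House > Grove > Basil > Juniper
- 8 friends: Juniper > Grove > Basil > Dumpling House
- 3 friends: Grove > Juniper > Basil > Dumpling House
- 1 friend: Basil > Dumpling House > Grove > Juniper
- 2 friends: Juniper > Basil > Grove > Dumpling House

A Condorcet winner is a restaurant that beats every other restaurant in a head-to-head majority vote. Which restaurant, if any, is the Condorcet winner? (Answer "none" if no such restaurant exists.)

Juniper

Head-to-head results (25 friends):
Dumpling House–Juniper: Juniper 13–12.
Dumpling House–Grove: Grove 13–12.
Dumpling House–Basil: Basil 17–8.
Juniper–Grove: Juniper 17–8.
Juniper vs Basil: Juniper wins 17–8.
Grove vs Basil: Grove, 15–10.
Juniper beats each of Dumpling House, Grove, Basil — Juniper is the Condorcet winner.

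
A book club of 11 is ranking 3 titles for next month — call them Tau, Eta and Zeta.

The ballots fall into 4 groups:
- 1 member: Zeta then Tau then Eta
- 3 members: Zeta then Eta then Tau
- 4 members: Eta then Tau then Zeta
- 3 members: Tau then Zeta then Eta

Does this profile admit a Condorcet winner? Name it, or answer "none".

Head-to-head results (11 members):
Tau vs Eta: Eta, 7–4.
Tau vs Zeta: Tau is ranked higher on 4+3 = 7 ballots, Zeta on 4. Tau wins 7–4.
Eta vs Zeta: 4 to 7, Zeta.
Every book loses at least once (Tau loses to Eta; Eta loses to Zeta; Zeta loses to Tau). The majority relation contains the cycle Tau → Zeta → Eta → Tau, so there is no Condorcet winner.

none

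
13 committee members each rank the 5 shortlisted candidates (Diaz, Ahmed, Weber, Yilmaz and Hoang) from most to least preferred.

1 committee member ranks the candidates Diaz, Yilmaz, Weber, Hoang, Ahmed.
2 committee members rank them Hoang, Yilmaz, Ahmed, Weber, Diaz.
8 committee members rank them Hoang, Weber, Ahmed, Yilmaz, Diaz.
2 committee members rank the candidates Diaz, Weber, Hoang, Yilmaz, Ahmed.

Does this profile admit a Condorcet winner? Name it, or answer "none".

Head-to-head results (13 committee members):
Diaz vs Ahmed: 3 to 10, Ahmed.
Diaz vs Weber: Diaz is ranked higher on 1+2 = 3 ballots, Weber on 10. Weber wins 10–3.
Diaz vs Yilmaz: Diaz is ranked higher on 1+2 = 3 ballots, Yilmaz on 10. Yilmaz wins 10–3.
Diaz vs Hoang: Diaz preferred on 1+2 = 3 ballots; Hoang wins 10–3.
Ahmed vs Weber: Ahmed preferred on 2 ballots; Weber wins 11–2.
Ahmed vs Yilmaz: Ahmed preferred on 8 ballots; Ahmed wins 8–5.
Ahmed vs Hoang: Ahmed preferred on 0 ballots; Hoang wins 13–0.
Weber vs Yilmaz: Weber preferred on 8+2 = 10 ballots; Weber wins 10–3.
Weber vs Hoang: 3 to 10, Hoang.
Yilmaz vs Hoang: 1 to 12, Hoang.
Hoang beats each of Diaz, Ahmed, Weber, Yilmaz — Hoang is the Condorcet winner.

Hoang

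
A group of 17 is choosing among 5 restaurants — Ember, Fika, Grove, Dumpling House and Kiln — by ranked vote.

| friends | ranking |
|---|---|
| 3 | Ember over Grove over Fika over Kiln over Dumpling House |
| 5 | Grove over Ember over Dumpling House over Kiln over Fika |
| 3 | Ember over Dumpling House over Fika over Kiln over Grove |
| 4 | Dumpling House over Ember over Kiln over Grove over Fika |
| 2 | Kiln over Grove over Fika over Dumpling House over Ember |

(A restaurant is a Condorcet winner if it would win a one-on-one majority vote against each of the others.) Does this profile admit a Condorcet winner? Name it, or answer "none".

Ember

Check each pair by majority over 17 ballots:
Ember vs Fika: Ember wins 15–2.
Ember–Grove: Ember 10–7.
Ember–Dumpling House: Ember 11–6.
Ember vs Kiln: Ember, 15–2.
Fika vs Grove: Grove, 14–3.
Fika–Dumpling House: Dumpling House 12–5.
Fika vs Kiln: Kiln, 11–6.
Grove vs Dumpling House: Grove wins 10–7.
Grove vs Kiln: Kiln, 9–8.
Dumpling House vs Kiln: Dumpling House, 12–5.
Ember beats each of Fika, Grove, Dumpling House, Kiln — Ember is the Condorcet winner.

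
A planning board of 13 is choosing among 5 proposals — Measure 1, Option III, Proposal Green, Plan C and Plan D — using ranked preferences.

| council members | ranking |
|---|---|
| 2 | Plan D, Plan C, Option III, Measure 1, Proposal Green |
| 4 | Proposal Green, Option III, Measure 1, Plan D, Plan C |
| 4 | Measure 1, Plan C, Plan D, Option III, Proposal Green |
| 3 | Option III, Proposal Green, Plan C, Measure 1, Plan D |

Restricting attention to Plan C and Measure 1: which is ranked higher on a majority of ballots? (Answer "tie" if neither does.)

Ballots ranking Plan C above Measure 1: 2 + 3 = 5.
Ballots ranking Measure 1 above Plan C: 13 − 5 = 8.
Measure 1 wins the head-to-head 8–5.

Measure 1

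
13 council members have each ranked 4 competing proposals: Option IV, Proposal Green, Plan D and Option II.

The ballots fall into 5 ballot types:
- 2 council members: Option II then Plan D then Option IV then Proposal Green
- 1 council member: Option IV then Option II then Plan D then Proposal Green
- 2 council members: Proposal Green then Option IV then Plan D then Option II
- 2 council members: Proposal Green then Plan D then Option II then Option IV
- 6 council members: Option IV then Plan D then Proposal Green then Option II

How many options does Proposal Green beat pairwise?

Proposal Green against each rival (13 council members):
Proposal Green vs Option IV: Proposal Green preferred on 2+2 = 4 ballots; Option IV wins 9–4.
Proposal Green–Plan D: Plan D 9–4.
Proposal Green vs Option II: Proposal Green wins 10–3.
Proposal Green beats Option II; loses to Option IV, Plan D — 1 pairwise win.

1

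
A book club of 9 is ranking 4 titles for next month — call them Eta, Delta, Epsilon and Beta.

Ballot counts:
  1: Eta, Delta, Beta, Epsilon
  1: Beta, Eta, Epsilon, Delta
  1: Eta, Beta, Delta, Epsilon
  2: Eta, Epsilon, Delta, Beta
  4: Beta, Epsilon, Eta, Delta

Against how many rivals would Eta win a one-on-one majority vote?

2

Eta against each rival (9 members):
Eta vs Delta: Eta is ranked higher on 1+1+1+2+4 = 9 ballots, Delta on 0. Eta wins 9–0.
Eta vs Epsilon: Eta, 5–4.
Eta vs Beta: Beta, 5–4.
Eta beats Delta, Epsilon; loses to Beta — 2 pairwise wins.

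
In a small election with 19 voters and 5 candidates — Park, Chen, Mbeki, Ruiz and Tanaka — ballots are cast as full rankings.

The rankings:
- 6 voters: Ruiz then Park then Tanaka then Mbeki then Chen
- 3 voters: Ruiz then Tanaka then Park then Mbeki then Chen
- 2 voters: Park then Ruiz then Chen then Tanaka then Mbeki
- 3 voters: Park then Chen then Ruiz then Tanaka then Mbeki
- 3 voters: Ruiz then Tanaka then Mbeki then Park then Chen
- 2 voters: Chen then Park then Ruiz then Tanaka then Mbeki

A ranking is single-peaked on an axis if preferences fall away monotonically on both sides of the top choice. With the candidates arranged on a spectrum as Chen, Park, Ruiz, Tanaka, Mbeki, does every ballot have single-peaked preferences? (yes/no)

Axis positions: Chen=1, Park=2, Ruiz=3, Tanaka=4, Mbeki=5.
Type 1 (peak Ruiz at position 3): ranking walks positions 3-2-4-5-1, expanding outward from the peak — single-peaked.
Type 2 (peak Ruiz at position 3): ranking walks positions 3-4-2-5-1, expanding outward from the peak — single-peaked.
Type 3 (peak Park at position 2): ranking walks positions 2-3-1-4-5, expanding outward from the peak — single-peaked.
Type 4 (peak Park at position 2): ranking walks positions 2-1-3-4-5, expanding outward from the peak — single-peaked.
Type 5 (peak Ruiz at position 3): ranking walks positions 3-4-5-2-1, expanding outward from the peak — single-peaked.
Type 6 (peak Chen at position 1): ranking walks positions 1-2-3-4-5, expanding outward from the peak — single-peaked.
Every ranking is single-peaked on this axis.

yes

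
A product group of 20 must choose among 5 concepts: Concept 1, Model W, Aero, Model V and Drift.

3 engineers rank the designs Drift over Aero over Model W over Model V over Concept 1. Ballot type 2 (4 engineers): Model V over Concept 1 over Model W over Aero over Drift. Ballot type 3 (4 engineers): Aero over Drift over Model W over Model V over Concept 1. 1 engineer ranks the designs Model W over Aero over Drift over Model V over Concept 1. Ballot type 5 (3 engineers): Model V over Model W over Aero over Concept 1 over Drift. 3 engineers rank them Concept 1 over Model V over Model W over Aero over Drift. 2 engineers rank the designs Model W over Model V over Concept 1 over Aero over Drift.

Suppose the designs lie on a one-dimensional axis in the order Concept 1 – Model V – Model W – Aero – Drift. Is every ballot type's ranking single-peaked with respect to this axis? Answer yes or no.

yes

Axis positions: Concept 1=1, Model V=2, Model W=3, Aero=4, Drift=5.
Ballot type 1 (peak Drift at position 5): ranking walks positions 5-4-3-2-1, expanding outward from the peak — single-peaked.
Ballot type 2 (peak Model V at position 2): ranking walks positions 2-1-3-4-5, expanding outward from the peak — single-peaked.
Ballot type 3 (peak Aero at position 4): ranking walks positions 4-5-3-2-1, expanding outward from the peak — single-peaked.
Ballot type 4 (peak Model W at position 3): ranking walks positions 3-4-5-2-1, expanding outward from the peak — single-peaked.
Ballot type 5 (peak Model V at position 2): ranking walks positions 2-3-4-1-5, expanding outward from the peak — single-peaked.
Ballot type 6 (peak Concept 1 at position 1): ranking walks positions 1-2-3-4-5, expanding outward from the peak — single-peaked.
Ballot type 7 (peak Model W at position 3): ranking walks positions 3-2-1-4-5, expanding outward from the peak — single-peaked.
Every ranking is single-peaked on this axis.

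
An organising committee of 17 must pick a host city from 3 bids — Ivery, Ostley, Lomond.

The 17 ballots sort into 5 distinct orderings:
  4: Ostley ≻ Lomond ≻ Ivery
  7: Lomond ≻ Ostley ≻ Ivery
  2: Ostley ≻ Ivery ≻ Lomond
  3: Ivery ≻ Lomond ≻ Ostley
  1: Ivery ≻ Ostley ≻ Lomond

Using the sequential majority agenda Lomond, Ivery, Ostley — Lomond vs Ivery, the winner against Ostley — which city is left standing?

Lomond

Round 1: Lomond vs Ivery — 11–6, Lomond advances.
Round 2: Lomond vs Ostley — 10–7, Lomond advances.
Lomond survives the agenda.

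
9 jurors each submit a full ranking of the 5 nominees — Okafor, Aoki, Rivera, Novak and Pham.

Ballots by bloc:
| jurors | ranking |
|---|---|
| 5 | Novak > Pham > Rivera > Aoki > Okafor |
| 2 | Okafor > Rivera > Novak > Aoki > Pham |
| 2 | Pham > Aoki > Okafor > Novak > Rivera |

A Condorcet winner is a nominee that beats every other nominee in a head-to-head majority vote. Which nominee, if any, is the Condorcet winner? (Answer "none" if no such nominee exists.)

Pairwise majorities:
Okafor vs Aoki: Aoki, 7–2.
Okafor vs Rivera: Rivera wins 5–4.
Okafor vs Novak: Novak wins 5–4.
Okafor vs Pham: Pham wins 7–2.
Aoki vs Rivera: Rivera, 7–2.
Aoki–Novak: Novak 7–2.
Aoki–Pham: Pham 7–2.
Rivera vs Novak: Novak, 7–2.
Rivera vs Pham: Pham, 7–2.
Novak vs Pham: Novak, 7–2.
Novak wins every pairwise contest, so Novak is the Condorcet winner.

Novak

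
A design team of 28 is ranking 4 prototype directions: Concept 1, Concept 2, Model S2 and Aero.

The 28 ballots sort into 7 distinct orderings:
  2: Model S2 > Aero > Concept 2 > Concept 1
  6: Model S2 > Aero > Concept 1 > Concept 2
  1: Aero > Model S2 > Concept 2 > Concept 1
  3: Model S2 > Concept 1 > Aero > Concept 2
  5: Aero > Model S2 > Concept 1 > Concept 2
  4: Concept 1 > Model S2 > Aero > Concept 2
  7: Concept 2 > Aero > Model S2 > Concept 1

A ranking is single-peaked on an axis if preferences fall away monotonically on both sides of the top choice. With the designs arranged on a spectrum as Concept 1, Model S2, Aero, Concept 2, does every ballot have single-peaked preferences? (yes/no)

yes

Axis positions: Concept 1=1, Model S2=2, Aero=3, Concept 2=4.
Type 1 (peak Model S2 at position 2): ranking walks positions 2-3-4-1, expanding outward from the peak — single-peaked.
Type 2 (peak Model S2 at position 2): ranking walks positions 2-3-1-4, expanding outward from the peak — single-peaked.
Type 3 (peak Aero at position 3): ranking walks positions 3-2-4-1, expanding outward from the peak — single-peaked.
Type 4 (peak Model S2 at position 2): ranking walks positions 2-1-3-4, expanding outward from the peak — single-peaked.
Type 5 (peak Aero at position 3): ranking walks positions 3-2-1-4, expanding outward from the peak — single-peaked.
Type 6 (peak Concept 1 at position 1): ranking walks positions 1-2-3-4, expanding outward from the peak — single-peaked.
Type 7 (peak Concept 2 at position 4): ranking walks positions 4-3-2-1, expanding outward from the peak — single-peaked.
Every ranking is single-peaked on this axis.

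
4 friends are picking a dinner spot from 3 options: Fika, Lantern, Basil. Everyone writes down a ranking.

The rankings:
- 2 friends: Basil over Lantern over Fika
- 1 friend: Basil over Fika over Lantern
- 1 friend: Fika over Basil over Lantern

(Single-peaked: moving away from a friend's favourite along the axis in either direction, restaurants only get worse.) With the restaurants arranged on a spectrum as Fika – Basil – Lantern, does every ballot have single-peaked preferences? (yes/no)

Axis positions: Fika=1, Basil=2, Lantern=3.
Faction 1 (peak Basil at position 2): ranking walks positions 2-3-1, expanding outward from the peak — single-peaked.
Faction 2 (peak Basil at position 2): ranking walks positions 2-1-3, expanding outward from the peak — single-peaked.
Faction 3 (peak Fika at position 1): ranking walks positions 1-2-3, expanding outward from the peak — single-peaked.
Every ranking is single-peaked on this axis.

yes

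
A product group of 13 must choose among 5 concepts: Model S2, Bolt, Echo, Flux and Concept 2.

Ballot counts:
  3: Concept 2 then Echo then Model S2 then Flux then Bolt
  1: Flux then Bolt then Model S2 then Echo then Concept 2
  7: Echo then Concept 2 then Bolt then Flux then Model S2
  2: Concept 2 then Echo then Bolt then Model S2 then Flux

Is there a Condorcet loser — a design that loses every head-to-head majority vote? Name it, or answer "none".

Model S2

Head-to-head results (13 engineers):
Model S2 vs Bolt: 3 to 10, Bolt.
Model S2 vs Echo: Model S2 is ranked higher on 1 ballot, Echo on 12. Echo wins 12–1.
Model S2 vs Flux: 3+2 = 5 for Model S2, 8 for Flux — Flux by 8–5.
Model S2 vs Concept 2: Concept 2, 12–1.
Bolt vs Echo: Bolt is ranked higher on 1 ballot, Echo on 12. Echo wins 12–1.
Bolt–Flux: Bolt 9–4.
Bolt vs Concept 2: 1 to 12, Concept 2.
Echo vs Flux: Echo, 12–1.
Echo vs Concept 2: Echo wins 8–5.
Flux vs Concept 2: Concept 2, 12–1.
Model S2 is beaten in every head-to-head and is the Condorcet loser.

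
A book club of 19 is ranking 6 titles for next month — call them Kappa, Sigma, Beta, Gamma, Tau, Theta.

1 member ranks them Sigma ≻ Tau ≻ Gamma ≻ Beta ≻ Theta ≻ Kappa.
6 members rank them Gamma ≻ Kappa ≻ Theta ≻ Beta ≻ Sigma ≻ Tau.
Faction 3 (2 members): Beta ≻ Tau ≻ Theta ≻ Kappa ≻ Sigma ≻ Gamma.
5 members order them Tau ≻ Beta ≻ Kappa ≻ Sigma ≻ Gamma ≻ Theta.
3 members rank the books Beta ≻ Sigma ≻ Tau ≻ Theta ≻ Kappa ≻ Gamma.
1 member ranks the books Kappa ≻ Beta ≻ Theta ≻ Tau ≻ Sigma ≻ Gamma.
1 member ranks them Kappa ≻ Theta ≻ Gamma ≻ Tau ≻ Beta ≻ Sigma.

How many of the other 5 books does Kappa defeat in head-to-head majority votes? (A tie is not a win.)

Kappa against each rival (19 members):
Kappa vs Sigma: Kappa, 15–4.
Kappa–Beta: Beta 11–8.
Kappa vs Gamma: 12 to 7, Kappa.
Kappa vs Tau: Kappa is ranked higher on 6+1+1 = 8 ballots, Tau on 11. Tau wins 11–8.
Kappa–Theta: Kappa 13–6.
Kappa beats Sigma, Gamma, Theta; loses to Beta, Tau — 3 pairwise wins.

3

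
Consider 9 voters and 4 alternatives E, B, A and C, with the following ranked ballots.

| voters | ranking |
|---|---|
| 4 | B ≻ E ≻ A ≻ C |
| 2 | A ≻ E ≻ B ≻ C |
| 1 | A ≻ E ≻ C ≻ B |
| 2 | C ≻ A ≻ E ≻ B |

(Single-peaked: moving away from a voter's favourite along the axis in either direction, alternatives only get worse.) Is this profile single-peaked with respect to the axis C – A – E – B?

yes

Axis positions: C=1, A=2, E=3, B=4.
Type 1 (peak B at position 4): ranking walks positions 4-3-2-1, expanding outward from the peak — single-peaked.
Type 2 (peak A at position 2): ranking walks positions 2-3-4-1, expanding outward from the peak — single-peaked.
Type 3 (peak A at position 2): ranking walks positions 2-3-1-4, expanding outward from the peak — single-peaked.
Type 4 (peak C at position 1): ranking walks positions 1-2-3-4, expanding outward from the peak — single-peaked.
Every ranking is single-peaked on this axis.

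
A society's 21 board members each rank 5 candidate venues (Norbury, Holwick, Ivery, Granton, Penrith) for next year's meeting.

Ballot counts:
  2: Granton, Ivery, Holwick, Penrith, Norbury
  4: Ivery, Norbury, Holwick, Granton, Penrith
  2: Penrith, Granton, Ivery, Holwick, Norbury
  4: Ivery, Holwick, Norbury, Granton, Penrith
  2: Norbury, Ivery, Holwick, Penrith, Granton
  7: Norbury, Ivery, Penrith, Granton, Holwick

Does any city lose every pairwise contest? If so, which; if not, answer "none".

none

Pairwise majorities:
Norbury vs Holwick: Norbury, 13–8.
Norbury vs Ivery: Ivery wins 12–9.
Norbury vs Granton: 4+4+2+7 = 17 for Norbury, 4 for Granton — Norbury by 17–4.
Norbury–Penrith: Norbury 17–4.
Holwick vs Ivery: Ivery wins 21–0.
Holwick vs Granton: 10 to 11, Granton.
Holwick vs Penrith: Holwick wins 12–9.
Ivery vs Granton: 4+4+2+7 = 17 for Ivery, 4 for Granton — Ivery by 17–4.
Ivery vs Penrith: 19 to 2, Ivery.
Granton vs Penrith: Penrith wins 11–10.
Every city wins at least one matchup (Norbury beats Holwick; Holwick beats Penrith; Ivery beats Norbury; Granton beats Holwick; Penrith beats Granton), so there is no Condorcet loser.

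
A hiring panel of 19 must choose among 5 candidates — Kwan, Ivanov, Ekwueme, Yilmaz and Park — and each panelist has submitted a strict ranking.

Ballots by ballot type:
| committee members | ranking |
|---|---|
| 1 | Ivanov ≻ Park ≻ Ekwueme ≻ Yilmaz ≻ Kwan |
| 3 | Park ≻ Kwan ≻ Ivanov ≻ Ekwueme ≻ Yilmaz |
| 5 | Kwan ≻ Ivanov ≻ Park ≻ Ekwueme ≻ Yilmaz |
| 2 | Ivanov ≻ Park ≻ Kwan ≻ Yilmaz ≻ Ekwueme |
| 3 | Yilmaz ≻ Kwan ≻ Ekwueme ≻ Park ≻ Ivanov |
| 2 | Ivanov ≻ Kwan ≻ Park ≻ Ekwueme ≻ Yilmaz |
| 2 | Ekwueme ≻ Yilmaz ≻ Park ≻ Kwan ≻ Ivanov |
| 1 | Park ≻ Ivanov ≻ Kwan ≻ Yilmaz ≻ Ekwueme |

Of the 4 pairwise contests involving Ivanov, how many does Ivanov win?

3

Ivanov against each rival (19 committee members):
Ivanov vs Kwan: Kwan, 13–6.
Ivanov vs Ekwueme: 1+3+5+2+2+1 = 14 for Ivanov, 5 for Ekwueme — Ivanov by 14–5.
Ivanov vs Yilmaz: Ivanov, 14–5.
Ivanov vs Park: 10 to 9, Ivanov.
Ivanov beats Ekwueme, Yilmaz, Park; loses to Kwan — 3 pairwise wins.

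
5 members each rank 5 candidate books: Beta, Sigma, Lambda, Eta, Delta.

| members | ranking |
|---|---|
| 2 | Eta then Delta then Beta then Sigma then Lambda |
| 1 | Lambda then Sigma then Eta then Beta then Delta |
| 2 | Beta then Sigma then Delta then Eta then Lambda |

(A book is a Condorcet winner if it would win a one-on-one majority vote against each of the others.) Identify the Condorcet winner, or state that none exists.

none

Pairwise majorities:
Beta vs Sigma: Beta wins 4–1.
Beta vs Lambda: Beta preferred on 2+2 = 4 ballots; Beta wins 4–1.
Beta vs Eta: 2 to 3, Eta.
Beta vs Delta: Beta wins 3–2.
Sigma vs Lambda: Sigma wins 4–1.
Sigma vs Eta: Sigma preferred on 1+2 = 3 ballots; Sigma wins 3–2.
Sigma–Delta: Sigma 3–2.
Lambda vs Eta: Eta wins 4–1.
Lambda vs Delta: Delta, 4–1.
Eta vs Delta: Eta preferred on 2+1 = 3 ballots; Eta wins 3–2.
Each book drops at least one matchup (Beta loses to Eta; Sigma loses to Beta; Lambda loses to Beta; Eta loses to Sigma; Delta loses to Beta); the cycle Beta beats Sigma beats Eta beats Beta rules out a Condorcet winner.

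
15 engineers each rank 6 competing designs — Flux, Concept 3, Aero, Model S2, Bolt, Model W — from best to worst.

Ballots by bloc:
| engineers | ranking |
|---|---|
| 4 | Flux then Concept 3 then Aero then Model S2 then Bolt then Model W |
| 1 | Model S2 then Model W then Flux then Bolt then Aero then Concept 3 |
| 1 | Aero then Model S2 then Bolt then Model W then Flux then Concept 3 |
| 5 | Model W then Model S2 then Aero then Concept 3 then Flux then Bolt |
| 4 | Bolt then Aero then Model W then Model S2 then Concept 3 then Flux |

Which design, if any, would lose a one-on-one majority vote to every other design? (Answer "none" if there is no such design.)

Pairwise majorities:
Flux vs Concept 3: Flux is ranked higher on 4+1+1 = 6 ballots, Concept 3 on 9. Concept 3 wins 9–6.
Flux vs Aero: Aero wins 10–5.
Flux vs Model S2: Model S2 wins 11–4.
Flux vs Bolt: 10 to 5, Flux.
Flux vs Model W: 4 for Flux, 11 for Model W — Model W by 11–4.
Concept 3 vs Aero: 4 for Concept 3, 11 for Aero — Aero by 11–4.
Concept 3 vs Model S2: Concept 3 is ranked higher on 4 ballots, Model S2 on 11. Model S2 wins 11–4.
Concept 3 vs Bolt: Concept 3, 9–6.
Concept 3 vs Model W: Model W, 11–4.
Aero vs Model S2: Aero preferred on 4+1+4 = 9 ballots; Aero wins 9–6.
Aero–Bolt: Aero 10–5.
Aero vs Model W: Aero, 9–6.
Model S2–Bolt: Model S2 11–4.
Model S2–Model W: Model W 9–6.
Bolt vs Model W: Bolt wins 9–6.
Each design has at least one pairwise win (Flux beats Bolt; Concept 3 beats Flux; Aero beats Flux; Model S2 beats Flux; Bolt beats Model W; Model W beats Flux) — no Condorcet loser.

none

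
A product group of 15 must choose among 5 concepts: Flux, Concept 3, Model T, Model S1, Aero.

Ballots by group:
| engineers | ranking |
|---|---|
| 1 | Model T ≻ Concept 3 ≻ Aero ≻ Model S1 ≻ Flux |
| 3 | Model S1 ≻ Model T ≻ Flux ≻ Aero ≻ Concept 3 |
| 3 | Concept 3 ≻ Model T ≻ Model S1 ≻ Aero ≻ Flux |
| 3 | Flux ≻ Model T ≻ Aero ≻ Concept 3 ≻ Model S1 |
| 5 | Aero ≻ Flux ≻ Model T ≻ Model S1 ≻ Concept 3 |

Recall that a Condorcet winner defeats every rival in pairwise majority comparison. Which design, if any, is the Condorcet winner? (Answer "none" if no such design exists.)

none

Pairwise majorities:
Flux vs Concept 3: 3+3+5 = 11 for Flux, 4 for Concept 3 — Flux by 11–4.
Flux vs Model T: Flux is ranked higher on 3+5 = 8 ballots, Model T on 7. Flux wins 8–7.
Flux vs Model S1: 3+5 = 8 for Flux, 7 for Model S1 — Flux by 8–7.
Flux vs Aero: 6 to 9, Aero.
Concept 3 vs Model T: Concept 3 preferred on 3 ballots; Model T wins 12–3.
Concept 3 vs Model S1: 7 to 8, Model S1.
Concept 3 vs Aero: Concept 3 is ranked higher on 1+3 = 4 ballots, Aero on 11. Aero wins 11–4.
Model T vs Model S1: Model T is ranked higher on 1+3+3+5 = 12 ballots, Model S1 on 3. Model T wins 12–3.
Model T vs Aero: Model T preferred on 1+3+3+3 = 10 ballots; Model T wins 10–5.
Model S1 vs Aero: Model S1 is ranked higher on 3+3 = 6 ballots, Aero on 9. Aero wins 9–6.
Every design loses at least once (Flux loses to Aero; Concept 3 loses to Flux; Model T loses to Flux; Model S1 loses to Flux; Aero loses to Model T). The majority relation contains the cycle Flux beats Model T beats Aero beats Flux, so there is no Condorcet winner.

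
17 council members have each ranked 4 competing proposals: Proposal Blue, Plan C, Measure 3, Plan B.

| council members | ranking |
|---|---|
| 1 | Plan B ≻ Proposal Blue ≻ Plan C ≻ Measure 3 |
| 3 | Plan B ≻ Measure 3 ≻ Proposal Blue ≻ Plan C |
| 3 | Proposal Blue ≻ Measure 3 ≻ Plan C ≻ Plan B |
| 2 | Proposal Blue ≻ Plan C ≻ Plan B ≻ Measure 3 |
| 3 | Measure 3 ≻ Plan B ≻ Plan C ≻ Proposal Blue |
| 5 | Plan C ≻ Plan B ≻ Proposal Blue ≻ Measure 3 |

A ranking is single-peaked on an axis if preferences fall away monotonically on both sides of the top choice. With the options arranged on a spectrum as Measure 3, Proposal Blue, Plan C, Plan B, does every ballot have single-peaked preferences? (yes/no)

Axis positions: Measure 3=1, Proposal Blue=2, Plan C=3, Plan B=4.
Ballot type 1: ranking walks positions 4-2-3-1; Proposal Blue is ranked above Plan C even though Plan C lies between Proposal Blue and the peak Plan B on the axis — preferences dip and rise again. Not single-peaked.
Ballot type 2: ranking walks positions 4-1-2-3; Measure 3 is ranked above Plan C even though Plan C lies between Measure 3 and the peak Plan B on the axis — preferences dip and rise again. Not single-peaked.
Ballot type 3 (peak Proposal Blue at position 2): ranking walks positions 2-1-3-4, expanding outward from the peak — single-peaked.
Ballot type 4 (peak Proposal Blue at position 2): ranking walks positions 2-3-4-1, expanding outward from the peak — single-peaked.
Ballot type 5: ranking walks positions 1-4-3-2; Plan B is ranked above Proposal Blue even though Proposal Blue lies between Plan B and the peak Measure 3 on the axis — preferences dip and rise again. Not single-peaked.
Ballot type 6 (peak Plan C at position 3): ranking walks positions 3-4-2-1, expanding outward from the peak — single-peaked.
Ballot type 1 violates single-peakedness, so the profile is not single-peaked on this axis.

no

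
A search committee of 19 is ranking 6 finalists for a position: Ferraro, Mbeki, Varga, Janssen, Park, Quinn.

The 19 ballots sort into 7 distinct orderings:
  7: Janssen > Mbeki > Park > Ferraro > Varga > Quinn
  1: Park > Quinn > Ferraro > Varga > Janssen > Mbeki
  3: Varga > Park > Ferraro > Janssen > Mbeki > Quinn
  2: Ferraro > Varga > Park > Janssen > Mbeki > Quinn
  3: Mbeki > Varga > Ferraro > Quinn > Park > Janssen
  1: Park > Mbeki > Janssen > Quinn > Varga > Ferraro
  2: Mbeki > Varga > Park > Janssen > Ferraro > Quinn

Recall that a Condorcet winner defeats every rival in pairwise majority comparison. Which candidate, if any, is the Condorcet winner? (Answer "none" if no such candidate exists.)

Head-to-head results (19 committee members):
Ferraro–Mbeki: Mbeki 13–6.
Ferraro vs Varga: 7+1+2 = 10 for Ferraro, 9 for Varga — Ferraro by 10–9.
Ferraro vs Janssen: Janssen, 10–9.
Ferraro vs Park: Ferraro is ranked higher on 2+3 = 5 ballots, Park on 14. Park wins 14–5.
Ferraro vs Quinn: Ferraro is ranked higher on 7+3+2+3+2 = 17 ballots, Quinn on 2. Ferraro wins 17–2.
Mbeki–Varga: Mbeki 13–6.
Mbeki vs Janssen: Janssen, 13–6.
Mbeki vs Park: Mbeki, 12–7.
Mbeki vs Quinn: Mbeki is ranked higher on 7+3+2+3+1+2 = 18 ballots, Quinn on 1. Mbeki wins 18–1.
Varga vs Janssen: Varga, 11–8.
Varga vs Park: Varga, 10–9.
Varga vs Quinn: Varga preferred on 7+3+2+3+2 = 17 ballots; Varga wins 17–2.
Janssen vs Park: Janssen preferred on 7 ballots; Park wins 12–7.
Janssen vs Quinn: Janssen wins 15–4.
Park vs Quinn: Park, 16–3.
Every candidate loses at least once (Ferraro loses to Mbeki; Mbeki loses to Janssen; Varga loses to Ferraro; Janssen loses to Varga; Park loses to Mbeki; Quinn loses to Ferraro). The majority relation contains the cycle Ferraro > Varga > Janssen > Ferraro, so there is no Condorcet winner.

none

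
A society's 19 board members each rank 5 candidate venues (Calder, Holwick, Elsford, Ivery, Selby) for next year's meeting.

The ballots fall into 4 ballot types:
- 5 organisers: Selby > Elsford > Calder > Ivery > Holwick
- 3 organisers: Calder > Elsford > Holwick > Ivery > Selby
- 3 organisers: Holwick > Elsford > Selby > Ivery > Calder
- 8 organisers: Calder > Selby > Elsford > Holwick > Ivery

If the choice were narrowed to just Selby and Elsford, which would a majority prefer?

Selby

Ballots ranking Selby above Elsford: 5 + 8 = 13.
Ballots ranking Elsford above Selby: 19 − 13 = 6.
Selby wins the head-to-head 13–6.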